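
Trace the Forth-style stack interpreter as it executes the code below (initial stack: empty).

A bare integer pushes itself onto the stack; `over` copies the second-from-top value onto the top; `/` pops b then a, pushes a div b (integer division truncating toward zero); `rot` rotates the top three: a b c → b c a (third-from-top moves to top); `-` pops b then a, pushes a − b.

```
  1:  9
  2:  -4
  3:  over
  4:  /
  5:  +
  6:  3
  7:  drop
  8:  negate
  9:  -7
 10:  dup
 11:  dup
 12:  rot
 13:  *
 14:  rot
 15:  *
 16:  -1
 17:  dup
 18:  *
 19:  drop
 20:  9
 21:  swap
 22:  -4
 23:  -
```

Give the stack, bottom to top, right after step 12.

[-9, -7, -7, -7]

9      -> [9]
-4     -> [9, -4]
over   -> [9, -4, 9]
/      -> [9, 0]
+      -> [9]
3      -> [9, 3]
drop   -> [9]
negate -> [-9]
-7     -> [-9, -7]
dup    -> [-9, -7, -7]
dup    -> [-9, -7, -7, -7]
rot    -> [-9, -7, -7, -7]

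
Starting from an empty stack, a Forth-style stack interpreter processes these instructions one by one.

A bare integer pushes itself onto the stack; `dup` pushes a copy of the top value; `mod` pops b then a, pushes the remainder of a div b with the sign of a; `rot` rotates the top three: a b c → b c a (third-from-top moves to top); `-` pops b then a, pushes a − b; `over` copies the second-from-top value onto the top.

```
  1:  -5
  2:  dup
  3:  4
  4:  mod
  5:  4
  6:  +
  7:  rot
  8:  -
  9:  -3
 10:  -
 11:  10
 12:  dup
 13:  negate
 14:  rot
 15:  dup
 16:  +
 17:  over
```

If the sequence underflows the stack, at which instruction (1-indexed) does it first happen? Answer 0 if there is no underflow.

-5  : [-5]
dup : [-5, -5]
4   : [-5, -5, 4]
mod : [-5, -1]
4   : [-5, -1, 4]
+   : [-5, 3]
rot  — needs 3 operands, stack has 2 → underflow

7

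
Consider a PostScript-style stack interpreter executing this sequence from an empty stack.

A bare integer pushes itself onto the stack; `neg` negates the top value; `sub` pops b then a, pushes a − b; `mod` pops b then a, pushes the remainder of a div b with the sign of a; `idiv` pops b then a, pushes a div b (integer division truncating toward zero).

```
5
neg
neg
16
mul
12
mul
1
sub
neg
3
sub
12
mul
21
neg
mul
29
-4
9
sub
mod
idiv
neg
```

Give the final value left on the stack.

5    → 5
neg  → -5
neg  → 5
16   → 5 16
mul  → 80
12   → 80 12
mul  → 960
1    → 960 1
sub  → 959
neg  → -959
3    → -959 3
sub  → -962
12   → -962 12
mul  → -11544
21   → -11544 21
neg  → -11544 -21
mul  → 242424
29   → 242424 29
-4   → 242424 29 -4
9    → 242424 29 -4 9
sub  → 242424 29 -13
mod  → 242424 3
idiv → 80808
neg  → -80808

-80808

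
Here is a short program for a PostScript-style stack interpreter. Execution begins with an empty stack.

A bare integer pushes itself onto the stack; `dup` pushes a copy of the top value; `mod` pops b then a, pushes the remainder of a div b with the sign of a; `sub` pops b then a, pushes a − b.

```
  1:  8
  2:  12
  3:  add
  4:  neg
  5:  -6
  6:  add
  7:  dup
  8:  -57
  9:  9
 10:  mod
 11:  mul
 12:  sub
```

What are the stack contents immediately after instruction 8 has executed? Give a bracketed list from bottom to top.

[-26, -26, -57]

8    [8]
12   [8, 12]
add  [20]
neg  [-20]
-6   [-20, -6]
add  [-26]
dup  [-26, -26]
-57  [-26, -26, -57]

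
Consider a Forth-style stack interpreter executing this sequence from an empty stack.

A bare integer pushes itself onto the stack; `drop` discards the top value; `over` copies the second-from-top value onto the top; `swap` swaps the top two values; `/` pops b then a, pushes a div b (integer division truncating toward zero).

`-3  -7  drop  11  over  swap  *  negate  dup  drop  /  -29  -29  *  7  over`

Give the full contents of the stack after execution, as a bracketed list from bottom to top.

[0, 841, 7, 841]

-3     → [-3]
-7     → [-3, -7]
drop   → [-3]
11     → [-3, 11]
over   → [-3, 11, -3]
swap   → [-3, -3, 11]
*      → [-3, -33]
negate → [-3, 33]
dup    → [-3, 33, 33]
drop   → [-3, 33]
/      → [0]
-29    → [0, -29]
-29    → [0, -29, -29]
*      → [0, 841]
7      → [0, 841, 7]
over   → [0, 841, 7, 841]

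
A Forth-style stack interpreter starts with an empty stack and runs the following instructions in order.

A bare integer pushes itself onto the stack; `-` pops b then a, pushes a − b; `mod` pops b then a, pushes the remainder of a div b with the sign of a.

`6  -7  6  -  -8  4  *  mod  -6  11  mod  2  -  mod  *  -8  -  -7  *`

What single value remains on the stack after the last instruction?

6   : 6
-7  : 6 -7
6   : 6 -7 6
-   : 6 -13
-8  : 6 -13 -8
4   : 6 -13 -8 4
*   : 6 -13 -32
mod : 6 -13
-6  : 6 -13 -6
11  : 6 -13 -6 11
mod : 6 -13 -6
2   : 6 -13 -6 2
-   : 6 -13 -8
mod : 6 -5
*   : -30
-8  : -30 -8
-   : -22
-7  : -22 -7
*   : 154

154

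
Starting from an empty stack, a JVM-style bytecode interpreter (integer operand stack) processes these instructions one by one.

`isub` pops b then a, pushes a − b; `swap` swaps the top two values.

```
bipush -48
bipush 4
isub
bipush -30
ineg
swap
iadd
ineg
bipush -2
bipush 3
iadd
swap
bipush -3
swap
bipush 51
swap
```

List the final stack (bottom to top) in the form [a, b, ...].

bipush -48 -> -48
bipush 4   -> -48 4
isub       -> -52
bipush -30 -> -52 -30
ineg       -> -52 30
swap       -> 30 -52
iadd       -> -22
ineg       -> 22
bipush -2  -> 22 -2
bipush 3   -> 22 -2 3
iadd       -> 22 1
swap       -> 1 22
bipush -3  -> 1 22 -3
swap       -> 1 -3 22
bipush 51  -> 1 -3 22 51
swap       -> 1 -3 51 22

[1, -3, 51, 22]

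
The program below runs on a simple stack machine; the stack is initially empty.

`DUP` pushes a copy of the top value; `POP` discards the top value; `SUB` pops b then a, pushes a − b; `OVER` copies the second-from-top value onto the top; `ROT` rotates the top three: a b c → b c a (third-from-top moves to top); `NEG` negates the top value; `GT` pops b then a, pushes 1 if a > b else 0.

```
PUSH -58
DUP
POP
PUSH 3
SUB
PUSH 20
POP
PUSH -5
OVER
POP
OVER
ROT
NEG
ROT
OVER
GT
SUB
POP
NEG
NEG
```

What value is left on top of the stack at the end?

-61

PUSH -58  [-58]
DUP       [-58, -58]
POP       [-58]
PUSH 3    [-58, 3]
SUB       [-61]
PUSH 20   [-61, 20]
POP       [-61]
PUSH -5   [-61, -5]
OVER      [-61, -5, -61]
POP       [-61, -5]
OVER      [-61, -5, -61]
ROT       [-5, -61, -61]
NEG       [-5, -61, 61]
ROT       [-61, 61, -5]
OVER      [-61, 61, -5, 61]
GT        [-61, 61, 0]
SUB       [-61, 61]
POP       [-61]
NEG       [61]
NEG       [-61]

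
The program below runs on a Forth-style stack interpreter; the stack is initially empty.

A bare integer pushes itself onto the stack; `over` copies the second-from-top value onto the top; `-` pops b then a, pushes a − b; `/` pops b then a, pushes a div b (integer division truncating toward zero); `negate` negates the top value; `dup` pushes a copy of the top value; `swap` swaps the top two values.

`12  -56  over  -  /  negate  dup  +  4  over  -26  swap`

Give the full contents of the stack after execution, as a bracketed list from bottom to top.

12     : 12
-56    : 12 -56
over   : 12 -56 12
-      : 12 -68
/      : 0
negate : 0
dup    : 0 0
+      : 0
4      : 0 4
over   : 0 4 0
-26    : 0 4 0 -26
swap   : 0 4 -26 0

[0, 4, -26, 0]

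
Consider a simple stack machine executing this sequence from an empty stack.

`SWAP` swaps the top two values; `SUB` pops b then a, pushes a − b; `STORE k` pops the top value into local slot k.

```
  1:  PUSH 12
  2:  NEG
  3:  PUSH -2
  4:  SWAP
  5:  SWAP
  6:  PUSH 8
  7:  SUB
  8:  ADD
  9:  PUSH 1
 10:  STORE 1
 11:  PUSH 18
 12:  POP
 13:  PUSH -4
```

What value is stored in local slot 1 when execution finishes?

1

PUSH 12 -> [12]
NEG     -> [-12]
PUSH -2 -> [-12, -2]
SWAP    -> [-2, -12]
SWAP    -> [-12, -2]
PUSH 8  -> [-12, -2, 8]
SUB     -> [-12, -10]
ADD     -> [-22]
PUSH 1  -> [-22, 1]
STORE 1 -> [-22]
PUSH 18 -> [-22, 18]
POP     -> [-22]
PUSH -4 -> [-22, -4]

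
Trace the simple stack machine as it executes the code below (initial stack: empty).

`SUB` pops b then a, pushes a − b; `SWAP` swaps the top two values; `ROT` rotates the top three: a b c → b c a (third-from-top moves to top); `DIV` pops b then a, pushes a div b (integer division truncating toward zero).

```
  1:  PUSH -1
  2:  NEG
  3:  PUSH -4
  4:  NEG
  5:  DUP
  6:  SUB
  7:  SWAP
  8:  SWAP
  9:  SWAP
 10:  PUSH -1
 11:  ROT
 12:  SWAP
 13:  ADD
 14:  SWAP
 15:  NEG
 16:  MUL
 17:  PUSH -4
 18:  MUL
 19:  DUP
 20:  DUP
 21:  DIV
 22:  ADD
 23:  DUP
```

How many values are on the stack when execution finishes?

2

PUSH -1 : [-1]
NEG     : [1]
PUSH -4 : [1, -4]
NEG     : [1, 4]
DUP     : [1, 4, 4]
SUB     : [1, 0]
SWAP    : [0, 1]
SWAP    : [1, 0]
SWAP    : [0, 1]
PUSH -1 : [0, 1, -1]
ROT     : [1, -1, 0]
SWAP    : [1, 0, -1]
ADD     : [1, -1]
SWAP    : [-1, 1]
NEG     : [-1, -1]
MUL     : [1]
PUSH -4 : [1, -4]
MUL     : [-4]
DUP     : [-4, -4]
DUP     : [-4, -4, -4]
DIV     : [-4, 1]
ADD     : [-3]
DUP     : [-3, -3]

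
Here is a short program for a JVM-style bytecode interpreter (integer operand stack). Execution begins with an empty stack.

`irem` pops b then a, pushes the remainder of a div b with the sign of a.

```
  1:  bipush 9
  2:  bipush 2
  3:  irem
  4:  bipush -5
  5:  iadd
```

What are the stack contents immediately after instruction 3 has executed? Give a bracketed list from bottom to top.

bipush 9 → [9]
bipush 2 → [9, 2]
irem     → [1]

[1]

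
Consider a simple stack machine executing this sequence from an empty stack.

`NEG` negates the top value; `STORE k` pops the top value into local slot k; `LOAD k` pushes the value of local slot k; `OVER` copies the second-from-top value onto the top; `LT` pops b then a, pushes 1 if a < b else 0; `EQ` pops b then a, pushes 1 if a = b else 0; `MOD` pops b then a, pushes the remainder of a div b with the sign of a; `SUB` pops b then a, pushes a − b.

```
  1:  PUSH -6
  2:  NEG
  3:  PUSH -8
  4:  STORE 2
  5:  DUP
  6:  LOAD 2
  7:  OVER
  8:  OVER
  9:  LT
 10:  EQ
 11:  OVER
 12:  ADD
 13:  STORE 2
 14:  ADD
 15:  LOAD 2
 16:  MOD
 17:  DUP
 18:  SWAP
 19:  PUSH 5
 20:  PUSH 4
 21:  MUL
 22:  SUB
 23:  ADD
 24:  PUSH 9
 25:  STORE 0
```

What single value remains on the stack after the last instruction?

PUSH -6 → -6
NEG     → 6
PUSH -8 → 6 -8
STORE 2 → 6
DUP     → 6 6
LOAD 2  → 6 6 -8
OVER    → 6 6 -8 6
OVER    → 6 6 -8 6 -8
LT      → 6 6 -8 0
EQ      → 6 6 0
OVER    → 6 6 0 6
ADD     → 6 6 6
STORE 2 → 6 6
ADD     → 12
LOAD 2  → 12 6
MOD     → 0
DUP     → 0 0
SWAP    → 0 0
PUSH 5  → 0 0 5
PUSH 4  → 0 0 5 4
MUL     → 0 0 20
SUB     → 0 -20
ADD     → -20
PUSH 9  → -20 9
STORE 0 → -20

-20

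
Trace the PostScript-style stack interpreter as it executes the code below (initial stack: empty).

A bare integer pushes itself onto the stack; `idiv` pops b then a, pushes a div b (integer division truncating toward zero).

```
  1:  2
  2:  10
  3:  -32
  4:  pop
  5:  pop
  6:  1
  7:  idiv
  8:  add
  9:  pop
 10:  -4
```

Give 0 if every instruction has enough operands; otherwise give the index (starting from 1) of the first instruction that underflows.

2    : 2
10   : 2 10
-32  : 2 10 -32
pop  : 2 10
pop  : 2
1    : 2 1
idiv : 2
add  — needs 2 operands, stack has 1 → underflow

8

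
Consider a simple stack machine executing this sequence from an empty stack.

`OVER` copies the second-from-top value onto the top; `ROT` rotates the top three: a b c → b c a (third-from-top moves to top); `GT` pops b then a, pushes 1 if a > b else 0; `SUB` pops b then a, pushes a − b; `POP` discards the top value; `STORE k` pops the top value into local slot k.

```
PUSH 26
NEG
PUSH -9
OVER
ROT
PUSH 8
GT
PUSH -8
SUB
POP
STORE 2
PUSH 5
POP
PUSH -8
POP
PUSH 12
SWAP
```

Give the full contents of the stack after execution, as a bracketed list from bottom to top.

[12, -9]

PUSH 26 -> [26]
NEG     -> [-26]
PUSH -9 -> [-26, -9]
OVER    -> [-26, -9, -26]
ROT     -> [-9, -26, -26]
PUSH 8  -> [-9, -26, -26, 8]
GT      -> [-9, -26, 0]
PUSH -8 -> [-9, -26, 0, -8]
SUB     -> [-9, -26, 8]
POP     -> [-9, -26]
STORE 2 -> [-9]
PUSH 5  -> [-9, 5]
POP     -> [-9]
PUSH -8 -> [-9, -8]
POP     -> [-9]
PUSH 12 -> [-9, 12]
SWAP    -> [12, -9]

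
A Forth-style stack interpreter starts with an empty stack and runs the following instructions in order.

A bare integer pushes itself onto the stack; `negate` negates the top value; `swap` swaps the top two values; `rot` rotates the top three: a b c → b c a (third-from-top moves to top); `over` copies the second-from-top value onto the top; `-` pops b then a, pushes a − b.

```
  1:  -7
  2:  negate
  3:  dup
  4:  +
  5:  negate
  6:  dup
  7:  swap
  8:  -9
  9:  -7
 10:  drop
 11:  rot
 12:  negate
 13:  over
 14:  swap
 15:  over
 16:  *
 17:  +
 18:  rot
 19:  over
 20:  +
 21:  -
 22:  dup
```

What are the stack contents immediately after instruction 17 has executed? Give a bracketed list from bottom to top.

[-14, -9, -135]

-7     → -7
negate → 7
dup    → 7 7
+      → 14
negate → -14
dup    → -14 -14
swap   → -14 -14
-9     → -14 -14 -9
-7     → -14 -14 -9 -7
drop   → -14 -14 -9
rot    → -14 -9 -14
negate → -14 -9 14
over   → -14 -9 14 -9
swap   → -14 -9 -9 14
over   → -14 -9 -9 14 -9
*      → -14 -9 -9 -126
+      → -14 -9 -135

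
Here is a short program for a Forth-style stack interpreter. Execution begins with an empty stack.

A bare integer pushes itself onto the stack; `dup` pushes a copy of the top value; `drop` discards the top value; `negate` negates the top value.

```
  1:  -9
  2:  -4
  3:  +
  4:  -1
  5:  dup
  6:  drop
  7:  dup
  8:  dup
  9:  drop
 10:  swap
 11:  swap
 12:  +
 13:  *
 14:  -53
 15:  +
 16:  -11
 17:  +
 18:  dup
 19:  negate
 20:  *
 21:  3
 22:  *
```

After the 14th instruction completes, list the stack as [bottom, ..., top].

-9   : [-9]
-4   : [-9, -4]
+    : [-13]
-1   : [-13, -1]
dup  : [-13, -1, -1]
drop : [-13, -1]
dup  : [-13, -1, -1]
dup  : [-13, -1, -1, -1]
drop : [-13, -1, -1]
swap : [-13, -1, -1]
swap : [-13, -1, -1]
+    : [-13, -2]
*    : [26]
-53  : [26, -53]

[26, -53]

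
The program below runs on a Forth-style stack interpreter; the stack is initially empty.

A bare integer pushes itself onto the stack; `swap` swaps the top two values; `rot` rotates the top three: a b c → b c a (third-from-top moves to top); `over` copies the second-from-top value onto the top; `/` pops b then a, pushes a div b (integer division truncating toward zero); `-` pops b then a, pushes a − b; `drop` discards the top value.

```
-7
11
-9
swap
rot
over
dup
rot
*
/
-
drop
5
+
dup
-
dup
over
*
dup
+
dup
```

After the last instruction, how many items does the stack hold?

-7   → -7
11   → -7 11
-9   → -7 11 -9
swap → -7 -9 11
rot  → -9 11 -7
over → -9 11 -7 11
dup  → -9 11 -7 11 11
rot  → -9 11 11 11 -7
*    → -9 11 11 -77
/    → -9 11 0
-    → -9 11
drop → -9
5    → -9 5
+    → -4
dup  → -4 -4
-    → 0
dup  → 0 0
over → 0 0 0
*    → 0 0
dup  → 0 0 0
+    → 0 0
dup  → 0 0 0

3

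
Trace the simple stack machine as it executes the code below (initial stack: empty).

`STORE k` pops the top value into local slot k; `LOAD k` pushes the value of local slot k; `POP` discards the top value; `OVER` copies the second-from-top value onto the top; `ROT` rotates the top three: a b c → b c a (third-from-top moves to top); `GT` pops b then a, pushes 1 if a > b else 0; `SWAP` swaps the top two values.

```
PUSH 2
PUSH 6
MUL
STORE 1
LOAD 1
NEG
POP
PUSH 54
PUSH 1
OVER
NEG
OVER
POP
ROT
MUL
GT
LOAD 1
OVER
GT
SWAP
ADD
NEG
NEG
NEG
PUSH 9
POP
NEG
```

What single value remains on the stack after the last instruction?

PUSH 2  → 2
PUSH 6  → 2 6
MUL     → 12
STORE 1 → (empty)
LOAD 1  → 12
NEG     → -12
POP     → (empty)
PUSH 54 → 54
PUSH 1  → 54 1
OVER    → 54 1 54
NEG     → 54 1 -54
OVER    → 54 1 -54 1
POP     → 54 1 -54
ROT     → 1 -54 54
MUL     → 1 -2916
GT      → 1
LOAD 1  → 1 12
OVER    → 1 12 1
GT      → 1 1
SWAP    → 1 1
ADD     → 2
NEG     → -2
NEG     → 2
NEG     → -2
PUSH 9  → -2 9
POP     → -2
NEG     → 2

2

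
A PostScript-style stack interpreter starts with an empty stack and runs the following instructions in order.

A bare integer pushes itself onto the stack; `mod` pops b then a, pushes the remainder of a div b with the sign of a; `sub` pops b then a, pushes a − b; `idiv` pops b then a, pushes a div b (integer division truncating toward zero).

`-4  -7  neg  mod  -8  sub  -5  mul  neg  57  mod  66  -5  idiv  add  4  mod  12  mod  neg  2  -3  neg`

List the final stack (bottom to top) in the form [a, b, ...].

-4   -> -4
-7   -> -4 -7
neg  -> -4 7
mod  -> -4
-8   -> -4 -8
sub  -> 4
-5   -> 4 -5
mul  -> -20
neg  -> 20
57   -> 20 57
mod  -> 20
66   -> 20 66
-5   -> 20 66 -5
idiv -> 20 -13
add  -> 7
4    -> 7 4
mod  -> 3
12   -> 3 12
mod  -> 3
neg  -> -3
2    -> -3 2
-3   -> -3 2 -3
neg  -> -3 2 3

[-3, 2, 3]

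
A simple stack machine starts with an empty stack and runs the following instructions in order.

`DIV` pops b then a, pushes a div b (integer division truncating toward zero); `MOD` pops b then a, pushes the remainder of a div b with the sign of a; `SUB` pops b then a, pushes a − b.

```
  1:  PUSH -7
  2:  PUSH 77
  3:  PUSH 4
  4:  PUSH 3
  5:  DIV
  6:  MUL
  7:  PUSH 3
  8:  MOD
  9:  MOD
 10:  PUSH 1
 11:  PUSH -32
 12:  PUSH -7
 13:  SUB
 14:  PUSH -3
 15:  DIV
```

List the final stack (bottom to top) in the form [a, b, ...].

PUSH -7  : [-7]
PUSH 77  : [-7, 77]
PUSH 4   : [-7, 77, 4]
PUSH 3   : [-7, 77, 4, 3]
DIV      : [-7, 77, 1]
MUL      : [-7, 77]
PUSH 3   : [-7, 77, 3]
MOD      : [-7, 2]
MOD      : [-1]
PUSH 1   : [-1, 1]
PUSH -32 : [-1, 1, -32]
PUSH -7  : [-1, 1, -32, -7]
SUB      : [-1, 1, -25]
PUSH -3  : [-1, 1, -25, -3]
DIV      : [-1, 1, 8]

[-1, 1, 8]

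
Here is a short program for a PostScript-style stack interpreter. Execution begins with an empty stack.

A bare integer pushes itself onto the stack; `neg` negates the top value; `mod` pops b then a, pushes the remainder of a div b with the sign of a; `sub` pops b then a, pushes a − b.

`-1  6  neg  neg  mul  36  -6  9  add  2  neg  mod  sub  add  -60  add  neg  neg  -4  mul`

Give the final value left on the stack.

-1  : -1
6   : -1 6
neg : -1 -6
neg : -1 6
mul : -6
36  : -6 36
-6  : -6 36 -6
9   : -6 36 -6 9
add : -6 36 3
2   : -6 36 3 2
neg : -6 36 3 -2
mod : -6 36 1
sub : -6 35
add : 29
-60 : 29 -60
add : -31
neg : 31
neg : -31
-4  : -31 -4
mul : 124

124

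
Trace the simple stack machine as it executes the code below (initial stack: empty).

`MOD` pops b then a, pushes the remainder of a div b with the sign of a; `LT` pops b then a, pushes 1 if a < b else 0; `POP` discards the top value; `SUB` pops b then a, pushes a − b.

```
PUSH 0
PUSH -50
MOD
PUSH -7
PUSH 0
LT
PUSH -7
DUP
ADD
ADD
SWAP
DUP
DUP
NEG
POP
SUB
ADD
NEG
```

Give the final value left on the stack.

PUSH 0   → [0]
PUSH -50 → [0, -50]
MOD      → [0]
PUSH -7  → [0, -7]
PUSH 0   → [0, -7, 0]
LT       → [0, 1]
PUSH -7  → [0, 1, -7]
DUP      → [0, 1, -7, -7]
ADD      → [0, 1, -14]
ADD      → [0, -13]
SWAP     → [-13, 0]
DUP      → [-13, 0, 0]
DUP      → [-13, 0, 0, 0]
NEG      → [-13, 0, 0, 0]
POP      → [-13, 0, 0]
SUB      → [-13, 0]
ADD      → [-13]
NEG      → [13]

13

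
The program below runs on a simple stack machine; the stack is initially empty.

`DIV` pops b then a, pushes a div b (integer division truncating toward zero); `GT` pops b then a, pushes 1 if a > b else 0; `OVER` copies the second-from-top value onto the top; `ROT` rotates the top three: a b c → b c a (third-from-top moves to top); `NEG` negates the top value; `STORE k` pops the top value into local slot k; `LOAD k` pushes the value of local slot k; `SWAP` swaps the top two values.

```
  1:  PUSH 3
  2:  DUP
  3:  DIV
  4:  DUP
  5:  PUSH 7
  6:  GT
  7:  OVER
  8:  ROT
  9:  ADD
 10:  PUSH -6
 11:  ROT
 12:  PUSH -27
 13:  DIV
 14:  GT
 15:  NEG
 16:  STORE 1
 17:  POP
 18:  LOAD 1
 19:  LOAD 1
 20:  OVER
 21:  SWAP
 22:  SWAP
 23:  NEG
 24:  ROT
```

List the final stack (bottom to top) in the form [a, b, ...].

PUSH 3   : 3
DUP      : 3 3
DIV      : 1
DUP      : 1 1
PUSH 7   : 1 1 7
GT       : 1 0
OVER     : 1 0 1
ROT      : 0 1 1
ADD      : 0 2
PUSH -6  : 0 2 -6
ROT      : 2 -6 0
PUSH -27 : 2 -6 0 -27
DIV      : 2 -6 0
GT       : 2 0
NEG      : 2 0
STORE 1  : 2
POP      : (empty)
LOAD 1   : 0
LOAD 1   : 0 0
OVER     : 0 0 0
SWAP     : 0 0 0
SWAP     : 0 0 0
NEG      : 0 0 0
ROT      : 0 0 0

[0, 0, 0]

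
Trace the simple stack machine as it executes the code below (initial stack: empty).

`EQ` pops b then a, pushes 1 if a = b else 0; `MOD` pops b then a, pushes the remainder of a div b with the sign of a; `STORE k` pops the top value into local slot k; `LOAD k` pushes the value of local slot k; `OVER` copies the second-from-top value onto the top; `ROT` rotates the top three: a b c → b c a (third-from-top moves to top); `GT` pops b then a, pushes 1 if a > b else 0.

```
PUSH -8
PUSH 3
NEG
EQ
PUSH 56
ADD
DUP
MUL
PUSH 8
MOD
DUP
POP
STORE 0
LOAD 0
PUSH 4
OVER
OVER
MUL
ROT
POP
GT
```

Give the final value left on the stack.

1

PUSH -8 : [-8]
PUSH 3  : [-8, 3]
NEG     : [-8, -3]
EQ      : [0]
PUSH 56 : [0, 56]
ADD     : [56]
DUP     : [56, 56]
MUL     : [3136]
PUSH 8  : [3136, 8]
MOD     : [0]
DUP     : [0, 0]
POP     : [0]
STORE 0 : []
LOAD 0  : [0]
PUSH 4  : [0, 4]
OVER    : [0, 4, 0]
OVER    : [0, 4, 0, 4]
MUL     : [0, 4, 0]
ROT     : [4, 0, 0]
POP     : [4, 0]
GT      : [1]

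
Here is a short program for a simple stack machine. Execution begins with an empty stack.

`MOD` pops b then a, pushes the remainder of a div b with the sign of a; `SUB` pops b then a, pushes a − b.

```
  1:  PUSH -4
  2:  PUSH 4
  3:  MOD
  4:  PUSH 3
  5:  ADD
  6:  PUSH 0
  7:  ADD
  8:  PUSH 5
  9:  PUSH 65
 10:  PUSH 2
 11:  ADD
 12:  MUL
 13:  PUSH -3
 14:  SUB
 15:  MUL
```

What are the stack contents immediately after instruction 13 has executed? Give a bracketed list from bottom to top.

[3, 335, -3]

PUSH -4 -> [-4]
PUSH 4  -> [-4, 4]
MOD     -> [0]
PUSH 3  -> [0, 3]
ADD     -> [3]
PUSH 0  -> [3, 0]
ADD     -> [3]
PUSH 5  -> [3, 5]
PUSH 65 -> [3, 5, 65]
PUSH 2  -> [3, 5, 65, 2]
ADD     -> [3, 5, 67]
MUL     -> [3, 335]
PUSH -3 -> [3, 335, -3]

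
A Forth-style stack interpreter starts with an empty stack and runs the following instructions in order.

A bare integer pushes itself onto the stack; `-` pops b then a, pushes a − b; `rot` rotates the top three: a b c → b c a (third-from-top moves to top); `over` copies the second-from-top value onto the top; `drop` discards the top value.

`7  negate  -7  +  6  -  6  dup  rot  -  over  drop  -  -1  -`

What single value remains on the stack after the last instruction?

7      : 7
negate : -7
-7     : -7 -7
+      : -14
6      : -14 6
-      : -20
6      : -20 6
dup    : -20 6 6
rot    : 6 6 -20
-      : 6 26
over   : 6 26 6
drop   : 6 26
-      : -20
-1     : -20 -1
-      : -19

-19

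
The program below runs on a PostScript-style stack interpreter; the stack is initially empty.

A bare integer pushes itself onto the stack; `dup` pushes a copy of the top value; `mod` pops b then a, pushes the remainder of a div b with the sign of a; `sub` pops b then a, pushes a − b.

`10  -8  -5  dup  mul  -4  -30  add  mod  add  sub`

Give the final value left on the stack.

10  -> [10]
-8  -> [10, -8]
-5  -> [10, -8, -5]
dup -> [10, -8, -5, -5]
mul -> [10, -8, 25]
-4  -> [10, -8, 25, -4]
-30 -> [10, -8, 25, -4, -30]
add -> [10, -8, 25, -34]
mod -> [10, -8, 25]
add -> [10, 17]
sub -> [-7]

-7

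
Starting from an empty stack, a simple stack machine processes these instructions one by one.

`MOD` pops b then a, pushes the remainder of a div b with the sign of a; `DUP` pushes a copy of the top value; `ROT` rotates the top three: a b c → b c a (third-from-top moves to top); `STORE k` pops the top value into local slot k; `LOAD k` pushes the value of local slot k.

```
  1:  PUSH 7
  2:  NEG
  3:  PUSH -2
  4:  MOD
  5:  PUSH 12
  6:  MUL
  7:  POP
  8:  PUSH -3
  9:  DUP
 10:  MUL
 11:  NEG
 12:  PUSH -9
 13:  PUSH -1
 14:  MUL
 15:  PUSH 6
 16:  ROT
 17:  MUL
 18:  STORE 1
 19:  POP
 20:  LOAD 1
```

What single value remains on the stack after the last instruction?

-54

PUSH 7  -> [7]
NEG     -> [-7]
PUSH -2 -> [-7, -2]
MOD     -> [-1]
PUSH 12 -> [-1, 12]
MUL     -> [-12]
POP     -> []
PUSH -3 -> [-3]
DUP     -> [-3, -3]
MUL     -> [9]
NEG     -> [-9]
PUSH -9 -> [-9, -9]
PUSH -1 -> [-9, -9, -1]
MUL     -> [-9, 9]
PUSH 6  -> [-9, 9, 6]
ROT     -> [9, 6, -9]
MUL     -> [9, -54]
STORE 1 -> [9]
POP     -> []
LOAD 1  -> [-54]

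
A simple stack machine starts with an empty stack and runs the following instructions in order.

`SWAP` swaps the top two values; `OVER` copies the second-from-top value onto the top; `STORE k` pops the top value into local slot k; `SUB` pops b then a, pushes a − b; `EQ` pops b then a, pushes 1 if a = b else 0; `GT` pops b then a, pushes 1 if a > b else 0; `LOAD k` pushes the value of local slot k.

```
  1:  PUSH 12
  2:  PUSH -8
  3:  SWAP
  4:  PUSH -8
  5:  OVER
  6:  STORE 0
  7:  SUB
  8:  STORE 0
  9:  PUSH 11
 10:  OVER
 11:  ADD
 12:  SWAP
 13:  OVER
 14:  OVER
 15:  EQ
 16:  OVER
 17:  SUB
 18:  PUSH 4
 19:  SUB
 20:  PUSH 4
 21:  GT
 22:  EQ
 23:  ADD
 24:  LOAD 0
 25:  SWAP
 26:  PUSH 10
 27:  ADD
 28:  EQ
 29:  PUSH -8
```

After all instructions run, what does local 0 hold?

20

PUSH 12 : 12
PUSH -8 : 12 -8
SWAP    : -8 12
PUSH -8 : -8 12 -8
OVER    : -8 12 -8 12
STORE 0 : -8 12 -8
SUB     : -8 20
STORE 0 : -8
PUSH 11 : -8 11
OVER    : -8 11 -8
ADD     : -8 3
SWAP    : 3 -8
OVER    : 3 -8 3
OVER    : 3 -8 3 -8
EQ      : 3 -8 0
OVER    : 3 -8 0 -8
SUB     : 3 -8 8
PUSH 4  : 3 -8 8 4
SUB     : 3 -8 4
PUSH 4  : 3 -8 4 4
GT      : 3 -8 0
EQ      : 3 0
ADD     : 3
LOAD 0  : 3 20
SWAP    : 20 3
PUSH 10 : 20 3 10
ADD     : 20 13
EQ      : 0
PUSH -8 : 0 -8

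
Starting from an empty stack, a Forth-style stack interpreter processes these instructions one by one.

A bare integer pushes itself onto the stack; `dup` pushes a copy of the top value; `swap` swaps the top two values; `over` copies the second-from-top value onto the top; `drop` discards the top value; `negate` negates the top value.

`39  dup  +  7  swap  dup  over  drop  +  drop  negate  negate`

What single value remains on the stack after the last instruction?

39     -> 39
dup    -> 39 39
+      -> 78
7      -> 78 7
swap   -> 7 78
dup    -> 7 78 78
over   -> 7 78 78 78
drop   -> 7 78 78
+      -> 7 156
drop   -> 7
negate -> -7
negate -> 7

7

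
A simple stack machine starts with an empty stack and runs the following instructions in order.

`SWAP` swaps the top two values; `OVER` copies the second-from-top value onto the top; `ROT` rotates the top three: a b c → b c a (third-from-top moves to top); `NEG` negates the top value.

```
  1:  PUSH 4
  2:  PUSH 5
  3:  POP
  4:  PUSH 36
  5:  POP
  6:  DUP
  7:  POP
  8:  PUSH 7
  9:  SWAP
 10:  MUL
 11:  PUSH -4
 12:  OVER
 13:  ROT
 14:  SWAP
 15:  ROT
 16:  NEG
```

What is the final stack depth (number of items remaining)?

3

PUSH 4  -> 4
PUSH 5  -> 4 5
POP     -> 4
PUSH 36 -> 4 36
POP     -> 4
DUP     -> 4 4
POP     -> 4
PUSH 7  -> 4 7
SWAP    -> 7 4
MUL     -> 28
PUSH -4 -> 28 -4
OVER    -> 28 -4 28
ROT     -> -4 28 28
SWAP    -> -4 28 28
ROT     -> 28 28 -4
NEG     -> 28 28 4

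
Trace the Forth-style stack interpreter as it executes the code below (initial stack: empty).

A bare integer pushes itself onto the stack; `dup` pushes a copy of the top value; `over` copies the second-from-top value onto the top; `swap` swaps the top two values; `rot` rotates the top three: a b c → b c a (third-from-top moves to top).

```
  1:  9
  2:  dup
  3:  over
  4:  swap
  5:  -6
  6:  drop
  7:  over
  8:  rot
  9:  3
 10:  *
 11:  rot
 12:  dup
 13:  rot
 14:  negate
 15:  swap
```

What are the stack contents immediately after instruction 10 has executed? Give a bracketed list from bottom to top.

9    : [9]
dup  : [9, 9]
over : [9, 9, 9]
swap : [9, 9, 9]
-6   : [9, 9, 9, -6]
drop : [9, 9, 9]
over : [9, 9, 9, 9]
rot  : [9, 9, 9, 9]
3    : [9, 9, 9, 9, 3]
*    : [9, 9, 9, 27]

[9, 9, 9, 27]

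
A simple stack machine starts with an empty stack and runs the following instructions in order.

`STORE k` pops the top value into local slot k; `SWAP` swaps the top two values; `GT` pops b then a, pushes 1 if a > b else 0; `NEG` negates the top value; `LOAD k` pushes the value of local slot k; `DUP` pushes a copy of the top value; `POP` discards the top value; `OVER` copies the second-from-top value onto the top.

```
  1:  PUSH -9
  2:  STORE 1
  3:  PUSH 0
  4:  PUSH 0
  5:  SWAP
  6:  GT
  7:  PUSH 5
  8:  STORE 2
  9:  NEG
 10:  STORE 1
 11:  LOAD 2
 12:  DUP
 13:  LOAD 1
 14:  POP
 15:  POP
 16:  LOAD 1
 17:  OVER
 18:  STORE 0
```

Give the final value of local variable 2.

PUSH -9 → [-9]
STORE 1 → []
PUSH 0  → [0]
PUSH 0  → [0, 0]
SWAP    → [0, 0]
GT      → [0]
PUSH 5  → [0, 5]
STORE 2 → [0]
NEG     → [0]
STORE 1 → []
LOAD 2  → [5]
DUP     → [5, 5]
LOAD 1  → [5, 5, 0]
POP     → [5, 5]
POP     → [5]
LOAD 1  → [5, 0]
OVER    → [5, 0, 5]
STORE 0 → [5, 0]

5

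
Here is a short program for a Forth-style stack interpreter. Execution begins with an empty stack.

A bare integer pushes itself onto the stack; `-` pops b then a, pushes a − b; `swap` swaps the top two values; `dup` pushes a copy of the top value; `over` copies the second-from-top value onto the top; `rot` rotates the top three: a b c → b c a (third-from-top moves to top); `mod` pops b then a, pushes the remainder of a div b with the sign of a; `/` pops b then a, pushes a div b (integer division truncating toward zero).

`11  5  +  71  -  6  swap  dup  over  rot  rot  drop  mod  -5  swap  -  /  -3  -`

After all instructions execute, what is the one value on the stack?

2

11    [11]
5     [11, 5]
+     [16]
71    [16, 71]
-     [-55]
6     [-55, 6]
swap  [6, -55]
dup   [6, -55, -55]
over  [6, -55, -55, -55]
rot   [6, -55, -55, -55]
rot   [6, -55, -55, -55]
drop  [6, -55, -55]
mod   [6, 0]
-5    [6, 0, -5]
swap  [6, -5, 0]
-     [6, -5]
/     [-1]
-3    [-1, -3]
-     [2]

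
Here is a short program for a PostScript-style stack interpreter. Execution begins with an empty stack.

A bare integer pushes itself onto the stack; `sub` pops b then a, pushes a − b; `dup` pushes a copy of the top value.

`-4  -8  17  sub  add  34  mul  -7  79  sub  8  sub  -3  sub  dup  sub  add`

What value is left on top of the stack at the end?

-4   -4
-8   -4 -8
17   -4 -8 17
sub  -4 -25
add  -29
34   -29 34
mul  -986
-7   -986 -7
79   -986 -7 79
sub  -986 -86
8    -986 -86 8
sub  -986 -94
-3   -986 -94 -3
sub  -986 -91
dup  -986 -91 -91
sub  -986 0
add  -986

-986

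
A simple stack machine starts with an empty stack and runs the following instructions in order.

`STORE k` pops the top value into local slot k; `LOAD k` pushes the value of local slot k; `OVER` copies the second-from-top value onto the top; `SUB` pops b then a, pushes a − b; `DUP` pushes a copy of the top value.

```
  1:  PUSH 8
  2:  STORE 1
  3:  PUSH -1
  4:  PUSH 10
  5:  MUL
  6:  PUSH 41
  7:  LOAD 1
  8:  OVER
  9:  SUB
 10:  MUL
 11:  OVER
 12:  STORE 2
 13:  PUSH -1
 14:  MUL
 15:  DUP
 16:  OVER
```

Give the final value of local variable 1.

PUSH 8  -> [8]
STORE 1 -> []
PUSH -1 -> [-1]
PUSH 10 -> [-1, 10]
MUL     -> [-10]
PUSH 41 -> [-10, 41]
LOAD 1  -> [-10, 41, 8]
OVER    -> [-10, 41, 8, 41]
SUB     -> [-10, 41, -33]
MUL     -> [-10, -1353]
OVER    -> [-10, -1353, -10]
STORE 2 -> [-10, -1353]
PUSH -1 -> [-10, -1353, -1]
MUL     -> [-10, 1353]
DUP     -> [-10, 1353, 1353]
OVER    -> [-10, 1353, 1353, 1353]

8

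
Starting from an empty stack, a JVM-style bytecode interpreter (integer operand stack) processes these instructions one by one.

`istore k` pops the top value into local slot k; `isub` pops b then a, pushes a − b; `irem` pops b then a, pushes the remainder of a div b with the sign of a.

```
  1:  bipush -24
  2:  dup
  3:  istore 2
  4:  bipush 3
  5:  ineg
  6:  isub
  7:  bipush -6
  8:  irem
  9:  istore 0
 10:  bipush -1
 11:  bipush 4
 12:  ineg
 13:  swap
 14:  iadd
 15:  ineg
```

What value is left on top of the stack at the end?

bipush -24 -> -24
dup        -> -24 -24
istore 2   -> -24
bipush 3   -> -24 3
ineg       -> -24 -3
isub       -> -21
bipush -6  -> -21 -6
irem       -> -3
istore 0   -> (empty)
bipush -1  -> -1
bipush 4   -> -1 4
ineg       -> -1 -4
swap       -> -4 -1
iadd       -> -5
ineg       -> 5

5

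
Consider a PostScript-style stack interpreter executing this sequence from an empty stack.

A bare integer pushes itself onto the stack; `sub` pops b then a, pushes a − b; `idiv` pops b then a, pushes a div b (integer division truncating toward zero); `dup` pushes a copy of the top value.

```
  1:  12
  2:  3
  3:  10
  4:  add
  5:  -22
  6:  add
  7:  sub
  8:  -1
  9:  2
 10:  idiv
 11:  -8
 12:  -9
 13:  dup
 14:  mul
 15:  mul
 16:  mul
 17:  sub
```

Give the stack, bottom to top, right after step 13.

12   -> [12]
3    -> [12, 3]
10   -> [12, 3, 10]
add  -> [12, 13]
-22  -> [12, 13, -22]
add  -> [12, -9]
sub  -> [21]
-1   -> [21, -1]
2    -> [21, -1, 2]
idiv -> [21, 0]
-8   -> [21, 0, -8]
-9   -> [21, 0, -8, -9]
dup  -> [21, 0, -8, -9, -9]

[21, 0, -8, -9, -9]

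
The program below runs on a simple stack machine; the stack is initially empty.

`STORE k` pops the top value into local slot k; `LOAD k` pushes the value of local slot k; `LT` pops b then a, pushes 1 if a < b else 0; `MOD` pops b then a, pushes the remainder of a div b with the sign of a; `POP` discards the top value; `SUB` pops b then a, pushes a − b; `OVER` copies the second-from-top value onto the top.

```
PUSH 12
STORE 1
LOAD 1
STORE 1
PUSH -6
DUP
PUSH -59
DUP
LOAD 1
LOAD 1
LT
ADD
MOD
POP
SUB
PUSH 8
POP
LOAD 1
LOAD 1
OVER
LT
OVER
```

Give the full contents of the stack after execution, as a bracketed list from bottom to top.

[0, 12, 0, 12]

PUSH 12  → 12
STORE 1  → (empty)
LOAD 1   → 12
STORE 1  → (empty)
PUSH -6  → -6
DUP      → -6 -6
PUSH -59 → -6 -6 -59
DUP      → -6 -6 -59 -59
LOAD 1   → -6 -6 -59 -59 12
LOAD 1   → -6 -6 -59 -59 12 12
LT       → -6 -6 -59 -59 0
ADD      → -6 -6 -59 -59
MOD      → -6 -6 0
POP      → -6 -6
SUB      → 0
PUSH 8   → 0 8
POP      → 0
LOAD 1   → 0 12
LOAD 1   → 0 12 12
OVER     → 0 12 12 12
LT       → 0 12 0
OVER     → 0 12 0 12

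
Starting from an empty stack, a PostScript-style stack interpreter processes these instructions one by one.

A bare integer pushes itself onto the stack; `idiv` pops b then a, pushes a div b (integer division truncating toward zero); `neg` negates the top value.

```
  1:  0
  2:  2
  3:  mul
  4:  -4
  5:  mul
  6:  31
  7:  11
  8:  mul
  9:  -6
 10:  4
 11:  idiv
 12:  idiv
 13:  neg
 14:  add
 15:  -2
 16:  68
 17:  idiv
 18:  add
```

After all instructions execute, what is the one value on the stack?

0    : [0]
2    : [0, 2]
mul  : [0]
-4   : [0, -4]
mul  : [0]
31   : [0, 31]
11   : [0, 31, 11]
mul  : [0, 341]
-6   : [0, 341, -6]
4    : [0, 341, -6, 4]
idiv : [0, 341, -1]
idiv : [0, -341]
neg  : [0, 341]
add  : [341]
-2   : [341, -2]
68   : [341, -2, 68]
idiv : [341, 0]
add  : [341]

341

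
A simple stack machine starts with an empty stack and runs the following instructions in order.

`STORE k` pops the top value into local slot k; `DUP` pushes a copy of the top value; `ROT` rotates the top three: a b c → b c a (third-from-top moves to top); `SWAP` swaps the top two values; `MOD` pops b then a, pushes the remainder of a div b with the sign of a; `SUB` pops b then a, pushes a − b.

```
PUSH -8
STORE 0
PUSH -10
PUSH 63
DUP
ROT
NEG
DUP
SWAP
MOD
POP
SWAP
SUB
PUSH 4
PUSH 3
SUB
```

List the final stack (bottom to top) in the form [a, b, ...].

PUSH -8  → -8
STORE 0  → (empty)
PUSH -10 → -10
PUSH 63  → -10 63
DUP      → -10 63 63
ROT      → 63 63 -10
NEG      → 63 63 10
DUP      → 63 63 10 10
SWAP     → 63 63 10 10
MOD      → 63 63 0
POP      → 63 63
SWAP     → 63 63
SUB      → 0
PUSH 4   → 0 4
PUSH 3   → 0 4 3
SUB      → 0 1

[0, 1]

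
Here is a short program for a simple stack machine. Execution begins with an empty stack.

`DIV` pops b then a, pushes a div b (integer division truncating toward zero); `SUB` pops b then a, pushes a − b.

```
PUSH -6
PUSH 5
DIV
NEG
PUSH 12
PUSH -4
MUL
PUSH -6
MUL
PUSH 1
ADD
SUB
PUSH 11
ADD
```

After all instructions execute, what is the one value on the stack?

PUSH -6 : [-6]
PUSH 5  : [-6, 5]
DIV     : [-1]
NEG     : [1]
PUSH 12 : [1, 12]
PUSH -4 : [1, 12, -4]
MUL     : [1, -48]
PUSH -6 : [1, -48, -6]
MUL     : [1, 288]
PUSH 1  : [1, 288, 1]
ADD     : [1, 289]
SUB     : [-288]
PUSH 11 : [-288, 11]
ADD     : [-277]

-277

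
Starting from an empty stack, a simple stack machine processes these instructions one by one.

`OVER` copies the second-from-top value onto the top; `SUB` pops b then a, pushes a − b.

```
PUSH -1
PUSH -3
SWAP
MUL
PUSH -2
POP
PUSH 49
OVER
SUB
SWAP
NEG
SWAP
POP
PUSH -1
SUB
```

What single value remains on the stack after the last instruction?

PUSH -1 → -1
PUSH -3 → -1 -3
SWAP    → -3 -1
MUL     → 3
PUSH -2 → 3 -2
POP     → 3
PUSH 49 → 3 49
OVER    → 3 49 3
SUB     → 3 46
SWAP    → 46 3
NEG     → 46 -3
SWAP    → -3 46
POP     → -3
PUSH -1 → -3 -1
SUB     → -2

-2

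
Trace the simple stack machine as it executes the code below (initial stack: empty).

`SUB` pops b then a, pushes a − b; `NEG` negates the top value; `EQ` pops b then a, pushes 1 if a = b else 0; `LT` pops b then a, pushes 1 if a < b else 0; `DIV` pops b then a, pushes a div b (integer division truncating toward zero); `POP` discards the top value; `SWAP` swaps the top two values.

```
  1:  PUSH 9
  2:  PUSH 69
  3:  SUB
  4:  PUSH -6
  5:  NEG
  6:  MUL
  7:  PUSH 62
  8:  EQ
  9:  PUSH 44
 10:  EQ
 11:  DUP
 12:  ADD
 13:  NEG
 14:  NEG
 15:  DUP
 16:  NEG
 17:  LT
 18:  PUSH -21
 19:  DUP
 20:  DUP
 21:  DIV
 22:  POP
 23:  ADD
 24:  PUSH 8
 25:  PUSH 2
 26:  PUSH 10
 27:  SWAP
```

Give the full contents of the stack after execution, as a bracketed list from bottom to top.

PUSH 9   → 9
PUSH 69  → 9 69
SUB      → -60
PUSH -6  → -60 -6
NEG      → -60 6
MUL      → -360
PUSH 62  → -360 62
EQ       → 0
PUSH 44  → 0 44
EQ       → 0
DUP      → 0 0
ADD      → 0
NEG      → 0
NEG      → 0
DUP      → 0 0
NEG      → 0 0
LT       → 0
PUSH -21 → 0 -21
DUP      → 0 -21 -21
DUP      → 0 -21 -21 -21
DIV      → 0 -21 1
POP      → 0 -21
ADD      → -21
PUSH 8   → -21 8
PUSH 2   → -21 8 2
PUSH 10  → -21 8 2 10
SWAP     → -21 8 10 2

[-21, 8, 10, 2]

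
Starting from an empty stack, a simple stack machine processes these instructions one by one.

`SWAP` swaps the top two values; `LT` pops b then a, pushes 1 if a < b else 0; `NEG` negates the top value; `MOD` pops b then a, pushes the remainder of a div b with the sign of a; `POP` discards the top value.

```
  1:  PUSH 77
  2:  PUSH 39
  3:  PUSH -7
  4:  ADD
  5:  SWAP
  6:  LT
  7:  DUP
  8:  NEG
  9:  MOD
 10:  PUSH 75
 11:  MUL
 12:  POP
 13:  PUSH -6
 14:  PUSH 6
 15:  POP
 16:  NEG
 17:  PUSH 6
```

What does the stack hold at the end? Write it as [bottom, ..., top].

PUSH 77 : 77
PUSH 39 : 77 39
PUSH -7 : 77 39 -7
ADD     : 77 32
SWAP    : 32 77
LT      : 1
DUP     : 1 1
NEG     : 1 -1
MOD     : 0
PUSH 75 : 0 75
MUL     : 0
POP     : (empty)
PUSH -6 : -6
PUSH 6  : -6 6
POP     : -6
NEG     : 6
PUSH 6  : 6 6

[6, 6]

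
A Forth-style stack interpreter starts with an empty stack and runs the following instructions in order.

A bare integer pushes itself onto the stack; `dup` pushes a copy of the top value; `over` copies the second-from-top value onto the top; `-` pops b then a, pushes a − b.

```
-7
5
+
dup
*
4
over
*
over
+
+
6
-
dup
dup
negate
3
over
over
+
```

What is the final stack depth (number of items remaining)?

5

-7      [-7]
5       [-7, 5]
+       [-2]
dup     [-2, -2]
*       [4]
4       [4, 4]
over    [4, 4, 4]
*       [4, 16]
over    [4, 16, 4]
+       [4, 20]
+       [24]
6       [24, 6]
-       [18]
dup     [18, 18]
dup     [18, 18, 18]
negate  [18, 18, -18]
3       [18, 18, -18, 3]
over    [18, 18, -18, 3, -18]
over    [18, 18, -18, 3, -18, 3]
+       [18, 18, -18, 3, -15]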